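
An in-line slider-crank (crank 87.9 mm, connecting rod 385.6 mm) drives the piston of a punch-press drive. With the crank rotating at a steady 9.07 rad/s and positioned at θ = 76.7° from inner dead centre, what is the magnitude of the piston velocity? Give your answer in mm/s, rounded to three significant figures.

818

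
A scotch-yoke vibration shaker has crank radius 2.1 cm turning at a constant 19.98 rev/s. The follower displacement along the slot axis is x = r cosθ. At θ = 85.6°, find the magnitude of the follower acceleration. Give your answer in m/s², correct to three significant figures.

25.4

ω = 125.5 rad/s (from 19.98 rev/s).
x = r cosθ ⇒ ẍ = −rω² cosθ (ω constant).
|a| = rω²|cosθ| = 0.021·(125.5)²·|cos 85.6°| = 25.391 m/s².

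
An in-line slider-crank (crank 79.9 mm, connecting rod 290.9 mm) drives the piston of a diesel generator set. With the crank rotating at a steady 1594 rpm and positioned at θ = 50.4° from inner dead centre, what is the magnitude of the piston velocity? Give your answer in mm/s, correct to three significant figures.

ω = 2π·1594/60 = 166.9 rad/s
For an in-line slider-crank, x = r cosθ + √(L² − r² sin²θ), so v = −rω sinθ·[1 + r cosθ/√(L² − r² sin²θ)].
With r = 0.0799 m, L = 0.2909 m, θ = 50.4°: √(L² − r² sin²θ) = 0.28431 m.
v = −0.0799·166.9·0.77051·[1 + 0.0799·0.63742/0.28431] = -12.117 m/s.
|v| = 12.117 m/s = 12117 mm/s.

12100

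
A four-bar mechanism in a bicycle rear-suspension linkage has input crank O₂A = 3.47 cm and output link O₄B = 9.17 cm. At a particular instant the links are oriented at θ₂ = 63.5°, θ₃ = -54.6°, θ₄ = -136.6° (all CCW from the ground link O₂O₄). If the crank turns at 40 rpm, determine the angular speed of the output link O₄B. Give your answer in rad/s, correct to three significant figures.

1.41

ω₂ = 4.189 rad/s (from 40 rpm).
Differentiating the loop-closure r₂e^{iθ₂}+r₃e^{iθ₃}=r₁+r₄e^{iθ₄} gives r₂ω₂e^{iθ₂}+r₃ω₃e^{iθ₃}=r₄ω₄e^{iθ₄}.
Eliminating the other unknown: ω₄ = r₂ω₂ sin(θ₂−θ₃) / [r₄ sin(θ₄−θ₃)].
Numerator sine = +0.88213; denominator sine = -0.99027.
Result = 0.0347·4.189·(+0.88213) / (0.0917·(-0.99027)) = -1.412 rad/s; magnitude 1.412 rad/s.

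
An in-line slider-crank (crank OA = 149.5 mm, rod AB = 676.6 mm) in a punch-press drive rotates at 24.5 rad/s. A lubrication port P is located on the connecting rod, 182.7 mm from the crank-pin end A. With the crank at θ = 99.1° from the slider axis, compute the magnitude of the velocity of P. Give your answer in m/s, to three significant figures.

3.61

ω = 24.5 rad/s.  Crank-pin speed |V_A| = rω = 3.6627 m/s, perpendicular to OA.
Rod angle: sinφ = −(r/L) sinθ ⇒ φ = -12.602°; ω_rod = −rω cosθ/√(L²−r²sin²θ) = +0.87732 rad/s.
V_P = V_A + ω_rod × AP, with AP = 0.1827 m along the rod.
Components: V_Px = −rω sinθ − a·ω_rod·sinφ = -3.5817 m/s;  V_Py = rω cosθ + a·ω_rod·cosφ = -0.42287 m/s.
|V_P| = √(V_Px² + V_Py²) = 3.6066 m/s.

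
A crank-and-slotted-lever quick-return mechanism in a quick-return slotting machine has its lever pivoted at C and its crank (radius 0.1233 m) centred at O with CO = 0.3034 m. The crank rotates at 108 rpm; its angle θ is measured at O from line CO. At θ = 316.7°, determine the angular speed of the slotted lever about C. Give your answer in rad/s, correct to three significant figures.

2.97

ω = 11.31 rad/s (from 108 rpm).
Crank pin A relative to C: A = (d + r cosθ, r sinθ); lever angle φ = atan2(r sinθ, d + r cosθ).
Differentiating tanφ: φ̇ = rω(d cosθ + r)/(d² + r² + 2dr cosθ).
d² + r² + 2dr cosθ = |CA|² = 0.161705 m²;  d cosθ + r = +0.34411 m.
|ω_lever| = |0.1233·11.31·+0.34411| / 0.161705 = 2.9675 rad/s.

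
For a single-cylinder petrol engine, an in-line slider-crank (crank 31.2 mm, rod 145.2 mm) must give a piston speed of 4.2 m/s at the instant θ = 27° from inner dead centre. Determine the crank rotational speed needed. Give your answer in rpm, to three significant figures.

For an in-line slider-crank, |v_piston| = rω|sinθ|·[1 + r cosθ/√(L² − r² sin²θ)].
With r = 0.0312 m, L = 0.1452 m, θ = 27°: the bracketed kinematic factor |dx/dθ| = 0.016889 m.
ω = v/|dx/dθ| = 4.2/0.016889 = 248.68 rad/s.
N = 60ω/(2π) = 2374.7 rpm.

2370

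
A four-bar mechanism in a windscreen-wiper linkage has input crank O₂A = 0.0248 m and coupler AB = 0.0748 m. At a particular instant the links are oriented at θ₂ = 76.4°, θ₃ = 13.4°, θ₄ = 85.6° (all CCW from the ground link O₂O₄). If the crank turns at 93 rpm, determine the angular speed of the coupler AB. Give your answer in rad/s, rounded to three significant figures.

0.542

ω₂ = 9.739 rad/s (from 93 rpm).
Differentiating the loop-closure r₂e^{iθ₂}+r₃e^{iθ₃}=r₁+r₄e^{iθ₄} gives r₂ω₂e^{iθ₂}+r₃ω₃e^{iθ₃}=r₄ω₄e^{iθ₄}.
Eliminating the other unknown: ω₃ = r₂ω₂ sin(θ₄−θ₂) / [r₃ sin(θ₃−θ₄)].
Numerator sine = +0.15988; denominator sine = -0.95213.
Result = 0.0248·9.739·(+0.15988) / (0.0748·(-0.95213)) = -0.5422 rad/s; magnitude 0.5422 rad/s.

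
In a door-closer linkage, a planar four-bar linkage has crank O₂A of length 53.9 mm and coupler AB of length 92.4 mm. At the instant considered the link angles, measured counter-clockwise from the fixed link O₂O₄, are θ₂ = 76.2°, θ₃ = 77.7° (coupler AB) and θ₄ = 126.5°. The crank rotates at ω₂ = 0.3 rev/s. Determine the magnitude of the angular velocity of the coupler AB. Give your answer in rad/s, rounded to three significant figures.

ω₂ = 1.885 rad/s (from 0.3 rev/s).
Differentiating the loop-closure r₂e^{iθ₂}+r₃e^{iθ₃}=r₁+r₄e^{iθ₄} gives r₂ω₂e^{iθ₂}+r₃ω₃e^{iθ₃}=r₄ω₄e^{iθ₄}.
Eliminating the other unknown: ω₃ = r₂ω₂ sin(θ₄−θ₂) / [r₃ sin(θ₃−θ₄)].
Numerator sine = +0.76940; denominator sine = -0.75241.
Result = 0.0539·1.885·(+0.76940) / (0.0924·(-0.75241)) = -1.1244 rad/s; magnitude 1.1244 rad/s.

1.12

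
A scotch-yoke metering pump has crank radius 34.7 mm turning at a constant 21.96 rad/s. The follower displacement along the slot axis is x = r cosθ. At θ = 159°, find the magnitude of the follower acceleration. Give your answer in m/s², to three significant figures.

ω = 21.96 rad/s
x = r cosθ ⇒ ẍ = −rω² cosθ (ω constant).
|a| = rω²|cosθ| = 0.0347·(21.96)²·|cos 159°| = 15.622 m/s².

15.6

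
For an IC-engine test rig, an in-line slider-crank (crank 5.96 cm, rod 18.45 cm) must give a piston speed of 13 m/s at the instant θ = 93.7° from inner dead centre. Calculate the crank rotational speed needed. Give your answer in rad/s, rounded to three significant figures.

For an in-line slider-crank, |v_piston| = rω|sinθ|·[1 + r cosθ/√(L² − r² sin²θ)].
With r = 0.0596 m, L = 0.1845 m, θ = 93.7°: the bracketed kinematic factor |dx/dθ| = 0.058166 m.
ω = v/|dx/dθ| = 13/0.058166 = 223.5 rad/s.

223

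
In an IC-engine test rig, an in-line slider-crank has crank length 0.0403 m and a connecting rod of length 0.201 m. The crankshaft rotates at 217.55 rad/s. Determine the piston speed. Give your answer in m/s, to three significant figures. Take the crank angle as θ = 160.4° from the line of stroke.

ω = 217.6 rad/s
For an in-line slider-crank, x = r cosθ + √(L² − r² sin²θ), so v = −rω sinθ·[1 + r cosθ/√(L² − r² sin²θ)].
With r = 0.0403 m, L = 0.201 m, θ = 160.4°: √(L² − r² sin²θ) = 0.20054 m.
v = −0.0403·217.6·0.33545·[1 + 0.0403·-0.94206/0.20054] = -2.3842 m/s.
|v| = 2.3842 m/s.

2.38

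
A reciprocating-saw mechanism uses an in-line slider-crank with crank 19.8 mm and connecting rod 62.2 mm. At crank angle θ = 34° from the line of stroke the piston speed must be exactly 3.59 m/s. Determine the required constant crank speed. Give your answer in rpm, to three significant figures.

For an in-line slider-crank, |v_piston| = rω|sinθ|·[1 + r cosθ/√(L² − r² sin²θ)].
With r = 0.0198 m, L = 0.0622 m, θ = 34°: the bracketed kinematic factor |dx/dθ| = 0.014041 m.
ω = v/|dx/dθ| = 3.59/0.014041 = 255.67 rad/s.
N = 60ω/(2π) = 2441.5 rpm.

2440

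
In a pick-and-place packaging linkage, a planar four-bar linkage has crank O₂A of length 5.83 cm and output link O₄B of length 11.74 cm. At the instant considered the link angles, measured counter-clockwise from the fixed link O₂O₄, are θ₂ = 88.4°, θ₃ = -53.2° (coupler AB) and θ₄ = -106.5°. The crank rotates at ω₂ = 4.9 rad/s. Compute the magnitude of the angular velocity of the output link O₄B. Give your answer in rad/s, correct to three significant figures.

1.89

ω₂ = 4.9 rad/s
Differentiating the loop-closure r₂e^{iθ₂}+r₃e^{iθ₃}=r₁+r₄e^{iθ₄} gives r₂ω₂e^{iθ₂}+r₃ω₃e^{iθ₃}=r₄ω₄e^{iθ₄}.
Eliminating the other unknown: ω₄ = r₂ω₂ sin(θ₂−θ₃) / [r₄ sin(θ₄−θ₃)].
Numerator sine = +0.62115; denominator sine = -0.80178.
Result = 0.0583·4.9·(+0.62115) / (0.1174·(-0.80178)) = -1.8851 rad/s; magnitude 1.8851 rad/s.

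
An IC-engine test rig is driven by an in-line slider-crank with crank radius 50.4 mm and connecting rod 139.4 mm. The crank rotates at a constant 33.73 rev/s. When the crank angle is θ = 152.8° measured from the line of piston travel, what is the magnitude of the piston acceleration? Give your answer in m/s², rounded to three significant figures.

1510

ω = 2π·33.7 = 211.9 rad/s
x(θ) = r cosθ + √(L² − r² sin²θ); with ω constant, a = ω²·d²x/dθ².
d²x/dθ² = −r cosθ − r²(cos2θ)/√u − r⁴ sin²2θ/(4u^{3/2}),  u = L² − r² sin²θ = 0.0189016 m².
Substituting r = 0.0504 m, L = 0.1394 m, θ = 152.8°: d²x/dθ² = +0.033661 m.
a = ω²·d²x/dθ² = (211.9)²·(+0.033661) = +1511.9 m/s²;  |a| = 1511.9 m/s².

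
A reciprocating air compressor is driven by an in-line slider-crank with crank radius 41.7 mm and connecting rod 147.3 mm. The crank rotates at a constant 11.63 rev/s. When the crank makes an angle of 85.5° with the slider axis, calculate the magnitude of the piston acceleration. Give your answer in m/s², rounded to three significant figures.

ω = 2π·11.6 = 73.07 rad/s
x(θ) = r cosθ + √(L² − r² sin²θ); with ω constant, a = ω²·d²x/dθ².
d²x/dθ² = −r cosθ − r²(cos2θ)/√u − r⁴ sin²2θ/(4u^{3/2}),  u = L² − r² sin²θ = 0.0199691 m².
Substituting r = 0.0417 m, L = 0.1473 m, θ = 85.5°: d²x/dθ² = +0.0088755 m.
a = ω²·d²x/dθ² = (73.07)²·(+0.0088755) = +47.393 m/s²;  |a| = 47.393 m/s².

47.4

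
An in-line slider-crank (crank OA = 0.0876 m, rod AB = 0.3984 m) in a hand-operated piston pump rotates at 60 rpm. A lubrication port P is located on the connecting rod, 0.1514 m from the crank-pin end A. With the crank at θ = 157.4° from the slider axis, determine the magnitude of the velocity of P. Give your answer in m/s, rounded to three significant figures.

ω = 6.283 rad/s.  Crank-pin speed |V_A| = rω = 0.55041 m/s, perpendicular to OA.
Rod angle: sinφ = −(r/L) sinθ ⇒ φ = -4.847°; ω_rod = −rω cosθ/√(L²−r²sin²θ) = +1.28 rad/s.
V_P = V_A + ω_rod × AP, with AP = 0.1514 m along the rod.
Components: V_Px = −rω sinθ − a·ω_rod·sinφ = -0.19514 m/s;  V_Py = rω cosθ + a·ω_rod·cosφ = -0.31504 m/s.
|V_P| = √(V_Px² + V_Py²) = 0.37058 m/s.

0.371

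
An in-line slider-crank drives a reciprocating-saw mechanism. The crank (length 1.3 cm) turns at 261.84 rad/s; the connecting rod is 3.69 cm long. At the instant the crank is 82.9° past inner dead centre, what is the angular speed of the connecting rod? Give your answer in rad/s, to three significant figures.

ω = 261.8 rad/s
The rod makes angle φ with the slider axis where L sinφ = r sinθ; differentiating, L cosφ·φ̇ = r ω cosθ.
L cosφ = √(L² − r² sin²θ) = 0.034572 m.
|ω_rod| = r ω |cosθ| / √(L² − r² sin²θ) = 0.013·261.8·0.12360/0.034572 = 12.17 rad/s.

12.2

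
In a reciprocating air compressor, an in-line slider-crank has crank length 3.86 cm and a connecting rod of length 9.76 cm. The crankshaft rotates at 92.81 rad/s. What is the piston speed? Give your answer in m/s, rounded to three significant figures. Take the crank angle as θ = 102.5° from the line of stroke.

3.17

ω = 92.81 rad/s
For an in-line slider-crank, x = r cosθ + √(L² − r² sin²θ), so v = −rω sinθ·[1 + r cosθ/√(L² − r² sin²θ)].
With r = 0.0386 m, L = 0.0976 m, θ = 102.5°: √(L² − r² sin²θ) = 0.090031 m.
v = −0.0386·92.81·0.97630·[1 + 0.0386·-0.21644/0.090031] = -3.173 m/s.
|v| = 3.173 m/s.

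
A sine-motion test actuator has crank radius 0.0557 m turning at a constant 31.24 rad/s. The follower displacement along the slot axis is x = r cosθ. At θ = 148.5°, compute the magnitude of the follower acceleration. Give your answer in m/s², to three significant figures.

ω = 31.24 rad/s
x = r cosθ ⇒ ẍ = −rω² cosθ (ω constant).
|a| = rω²|cosθ| = 0.0557·(31.24)²·|cos 148.5°| = 46.349 m/s².

46.3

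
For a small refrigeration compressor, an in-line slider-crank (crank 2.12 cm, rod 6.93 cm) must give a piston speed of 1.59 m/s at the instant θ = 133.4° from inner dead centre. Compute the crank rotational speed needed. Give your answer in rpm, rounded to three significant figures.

For an in-line slider-crank, |v_piston| = rω|sinθ|·[1 + r cosθ/√(L² − r² sin²θ)].
With r = 0.0212 m, L = 0.0693 m, θ = 133.4°: the bracketed kinematic factor |dx/dθ| = 0.012083 m.
ω = v/|dx/dθ| = 1.59/0.012083 = 131.59 rad/s.
N = 60ω/(2π) = 1256.6 rpm.

1260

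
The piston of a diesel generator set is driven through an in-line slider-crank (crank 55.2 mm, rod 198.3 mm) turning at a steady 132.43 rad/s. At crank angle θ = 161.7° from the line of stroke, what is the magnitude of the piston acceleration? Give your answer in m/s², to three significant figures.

ω = 132.4 rad/s
x(θ) = r cosθ + √(L² − r² sin²θ); with ω constant, a = ω²·d²x/dθ².
d²x/dθ² = −r cosθ − r²(cos2θ)/√u − r⁴ sin²2θ/(4u^{3/2}),  u = L² − r² sin²θ = 0.0390225 m².
Substituting r = 0.0552 m, L = 0.1983 m, θ = 161.7°: d²x/dθ² = +0.039918 m.
a = ω²·d²x/dθ² = (132.4)²·(+0.039918) = +700.07 m/s²;  |a| = 700.07 m/s².

700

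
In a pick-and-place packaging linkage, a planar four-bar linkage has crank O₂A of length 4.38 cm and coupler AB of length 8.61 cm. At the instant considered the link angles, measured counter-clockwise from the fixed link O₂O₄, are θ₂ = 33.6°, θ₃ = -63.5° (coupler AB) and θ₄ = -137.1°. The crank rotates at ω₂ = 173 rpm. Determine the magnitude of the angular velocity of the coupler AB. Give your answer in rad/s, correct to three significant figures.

1.55

ω₂ = 18.12 rad/s (from 173 rpm).
Differentiating the loop-closure r₂e^{iθ₂}+r₃e^{iθ₃}=r₁+r₄e^{iθ₄} gives r₂ω₂e^{iθ₂}+r₃ω₃e^{iθ₃}=r₄ω₄e^{iθ₄}.
Eliminating the other unknown: ω₃ = r₂ω₂ sin(θ₄−θ₂) / [r₃ sin(θ₃−θ₄)].
Numerator sine = -0.16160; denominator sine = +0.95931.
Result = 0.0438·18.12·(-0.16160) / (0.0861·(+0.95931)) = -1.5525 rad/s; magnitude 1.5525 rad/s.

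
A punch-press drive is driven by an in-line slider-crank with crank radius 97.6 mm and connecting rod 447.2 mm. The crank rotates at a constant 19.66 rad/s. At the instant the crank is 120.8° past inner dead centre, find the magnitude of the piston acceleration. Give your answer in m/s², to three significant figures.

23.2

ω = 19.66 rad/s
x(θ) = r cosθ + √(L² − r² sin²θ); with ω constant, a = ω²·d²x/dθ².
d²x/dθ² = −r cosθ − r²(cos2θ)/√u − r⁴ sin²2θ/(4u^{3/2}),  u = L² − r² sin²θ = 0.19296 m².
Substituting r = 0.0976 m, L = 0.4472 m, θ = 120.8°: d²x/dθ² = +0.060082 m.
a = ω²·d²x/dθ² = (19.66)²·(+0.060082) = +23.223 m/s²;  |a| = 23.223 m/s².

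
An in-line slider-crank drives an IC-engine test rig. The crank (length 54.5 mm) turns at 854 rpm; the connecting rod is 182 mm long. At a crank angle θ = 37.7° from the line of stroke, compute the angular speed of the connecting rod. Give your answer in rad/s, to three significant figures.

ω = 89.43 rad/s (converted from 854 rpm).
The rod makes angle φ with the slider axis where L sinφ = r sinθ; differentiating, L cosφ·φ̇ = r ω cosθ.
L cosφ = √(L² − r² sin²θ) = 0.17892 m.
|ω_rod| = r ω |cosθ| / √(L² − r² sin²θ) = 0.0545·89.43·0.79122/0.17892 = 21.553 rad/s.

21.6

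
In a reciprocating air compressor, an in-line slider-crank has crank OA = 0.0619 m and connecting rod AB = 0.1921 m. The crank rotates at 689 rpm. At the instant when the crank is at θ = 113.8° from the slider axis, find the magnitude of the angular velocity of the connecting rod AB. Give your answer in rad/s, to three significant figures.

9.82

ω = 72.15 rad/s (converted from 689 rpm).
The rod makes angle φ with the slider axis where L sinφ = r sinθ; differentiating, L cosφ·φ̇ = r ω cosθ.
L cosφ = √(L² − r² sin²θ) = 0.18356 m.
|ω_rod| = r ω |cosθ| / √(L² − r² sin²θ) = 0.0619·72.15·0.40355/0.18356 = 9.8186 rad/s.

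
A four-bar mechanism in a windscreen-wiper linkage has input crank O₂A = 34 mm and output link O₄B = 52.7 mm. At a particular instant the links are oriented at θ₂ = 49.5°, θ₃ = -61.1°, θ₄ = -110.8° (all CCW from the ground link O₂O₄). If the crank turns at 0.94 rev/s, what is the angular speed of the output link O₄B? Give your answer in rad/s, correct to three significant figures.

4.68

ω₂ = 5.906 rad/s (from 0.94 rev/s).
Differentiating the loop-closure r₂e^{iθ₂}+r₃e^{iθ₃}=r₁+r₄e^{iθ₄} gives r₂ω₂e^{iθ₂}+r₃ω₃e^{iθ₃}=r₄ω₄e^{iθ₄}.
Eliminating the other unknown: ω₄ = r₂ω₂ sin(θ₂−θ₃) / [r₄ sin(θ₄−θ₃)].
Numerator sine = +0.93606; denominator sine = -0.76267.
Result = 0.034·5.906·(+0.93606) / (0.0527·(-0.76267)) = -4.6767 rad/s; magnitude 4.6767 rad/s.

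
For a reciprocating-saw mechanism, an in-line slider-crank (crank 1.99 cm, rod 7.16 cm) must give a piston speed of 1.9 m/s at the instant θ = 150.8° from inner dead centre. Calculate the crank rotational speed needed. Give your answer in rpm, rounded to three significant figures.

For an in-line slider-crank, |v_piston| = rω|sinθ|·[1 + r cosθ/√(L² − r² sin²θ)].
With r = 0.0199 m, L = 0.0716 m, θ = 150.8°: the bracketed kinematic factor |dx/dθ| = 0.0073311 m.
ω = v/|dx/dθ| = 1.9/0.0073311 = 259.17 rad/s.
N = 60ω/(2π) = 2474.9 rpm.

2470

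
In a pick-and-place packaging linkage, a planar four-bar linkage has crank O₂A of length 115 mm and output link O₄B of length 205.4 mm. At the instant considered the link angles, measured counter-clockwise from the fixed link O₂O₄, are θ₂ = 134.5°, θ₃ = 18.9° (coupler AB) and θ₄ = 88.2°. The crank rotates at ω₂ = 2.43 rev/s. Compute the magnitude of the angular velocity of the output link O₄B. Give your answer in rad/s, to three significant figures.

8.24

ω₂ = 15.27 rad/s (from 2.43 rev/s).
Differentiating the loop-closure r₂e^{iθ₂}+r₃e^{iθ₃}=r₁+r₄e^{iθ₄} gives r₂ω₂e^{iθ₂}+r₃ω₃e^{iθ₃}=r₄ω₄e^{iθ₄}.
Eliminating the other unknown: ω₄ = r₂ω₂ sin(θ₂−θ₃) / [r₄ sin(θ₄−θ₃)].
Numerator sine = +0.90183; denominator sine = +0.93544.
Result = 0.115·15.27·(+0.90183) / (0.2054·(+0.93544)) = +8.2412 rad/s; magnitude 8.2412 rad/s.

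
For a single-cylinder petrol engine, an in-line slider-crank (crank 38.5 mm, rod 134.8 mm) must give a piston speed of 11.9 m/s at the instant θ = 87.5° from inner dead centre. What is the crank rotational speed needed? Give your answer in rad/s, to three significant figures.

For an in-line slider-crank, |v_piston| = rω|sinθ|·[1 + r cosθ/√(L² − r² sin²θ)].
With r = 0.0385 m, L = 0.1348 m, θ = 87.5°: the bracketed kinematic factor |dx/dθ| = 0.038963 m.
ω = v/|dx/dθ| = 11.9/0.038963 = 305.42 rad/s.

305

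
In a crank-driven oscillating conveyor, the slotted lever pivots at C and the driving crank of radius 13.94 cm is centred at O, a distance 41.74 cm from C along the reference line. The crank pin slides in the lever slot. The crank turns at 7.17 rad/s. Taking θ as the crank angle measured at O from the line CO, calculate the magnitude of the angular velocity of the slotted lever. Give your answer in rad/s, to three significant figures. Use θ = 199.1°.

3.05

ω = 7.17 rad/s
Crank pin A relative to C: A = (d + r cosθ, r sinθ); lever angle φ = atan2(r sinθ, d + r cosθ).
Differentiating tanφ: φ̇ = rω(d cosθ + r)/(d² + r² + 2dr cosθ).
d² + r² + 2dr cosθ = |CA|² = 0.0836904 m²;  d cosθ + r = -0.25502 m.
|ω_lever| = |0.1394·7.17·-0.25502| / 0.0836904 = 3.0457 rad/s.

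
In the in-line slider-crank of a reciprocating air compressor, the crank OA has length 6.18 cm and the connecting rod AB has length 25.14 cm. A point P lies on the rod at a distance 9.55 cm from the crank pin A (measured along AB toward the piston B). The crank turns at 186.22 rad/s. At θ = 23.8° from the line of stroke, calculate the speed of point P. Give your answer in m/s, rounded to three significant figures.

ω = 186.2 rad/s.  Crank-pin speed |V_A| = rω = 11.508 m/s, perpendicular to OA.
Rod angle: sinφ = −(r/L) sinθ ⇒ φ = -5.693°; ω_rod = −rω cosθ/√(L²−r²sin²θ) = -42.092 rad/s.
V_P = V_A + ω_rod × AP, with AP = 0.0955 m along the rod.
Components: V_Px = −rω sinθ − a·ω_rod·sinφ = -5.0429 m/s;  V_Py = rω cosθ + a·ω_rod·cosφ = +6.5298 m/s.
|V_P| = √(V_Px² + V_Py²) = 8.2504 m/s.

8.25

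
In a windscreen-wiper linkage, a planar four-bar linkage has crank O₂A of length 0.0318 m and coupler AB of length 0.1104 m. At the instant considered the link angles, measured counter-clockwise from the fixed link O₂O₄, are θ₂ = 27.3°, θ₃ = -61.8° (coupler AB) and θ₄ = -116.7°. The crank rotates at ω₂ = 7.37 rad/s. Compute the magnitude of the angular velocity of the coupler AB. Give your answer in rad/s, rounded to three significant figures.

1.53

ω₂ = 7.37 rad/s
Differentiating the loop-closure r₂e^{iθ₂}+r₃e^{iθ₃}=r₁+r₄e^{iθ₄} gives r₂ω₂e^{iθ₂}+r₃ω₃e^{iθ₃}=r₄ω₄e^{iθ₄}.
Eliminating the other unknown: ω₃ = r₂ω₂ sin(θ₄−θ₂) / [r₃ sin(θ₃−θ₄)].
Numerator sine = -0.58779; denominator sine = +0.81815.
Result = 0.0318·7.37·(-0.58779) / (0.1104·(+0.81815)) = -1.5251 rad/s; magnitude 1.5251 rad/s.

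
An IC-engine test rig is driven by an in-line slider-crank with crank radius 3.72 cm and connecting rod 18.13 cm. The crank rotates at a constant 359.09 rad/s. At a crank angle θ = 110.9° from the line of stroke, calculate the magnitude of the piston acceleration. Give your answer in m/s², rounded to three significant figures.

ω = 359.1 rad/s
x(θ) = r cosθ + √(L² − r² sin²θ); with ω constant, a = ω²·d²x/dθ².
d²x/dθ² = −r cosθ − r²(cos2θ)/√u − r⁴ sin²2θ/(4u^{3/2}),  u = L² − r² sin²θ = 0.031662 m².
Substituting r = 0.0372 m, L = 0.1813 m, θ = 110.9°: d²x/dθ² = +0.019031 m.
a = ω²·d²x/dθ² = (359.1)²·(+0.019031) = +2453.9 m/s²;  |a| = 2453.9 m/s².

2450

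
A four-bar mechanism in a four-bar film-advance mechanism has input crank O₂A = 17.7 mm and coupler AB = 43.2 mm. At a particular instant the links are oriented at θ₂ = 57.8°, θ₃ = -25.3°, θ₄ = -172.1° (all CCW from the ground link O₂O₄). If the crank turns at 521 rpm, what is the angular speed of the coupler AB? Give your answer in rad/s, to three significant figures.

31.2

ω₂ = 54.56 rad/s (from 521 rpm).
Differentiating the loop-closure r₂e^{iθ₂}+r₃e^{iθ₃}=r₁+r₄e^{iθ₄} gives r₂ω₂e^{iθ₂}+r₃ω₃e^{iθ₃}=r₄ω₄e^{iθ₄}.
Eliminating the other unknown: ω₃ = r₂ω₂ sin(θ₄−θ₂) / [r₃ sin(θ₃−θ₄)].
Numerator sine = +0.76492; denominator sine = +0.54756.
Result = 0.0177·54.56·(+0.76492) / (0.0432·(+0.54756)) = +31.228 rad/s; magnitude 31.228 rad/s.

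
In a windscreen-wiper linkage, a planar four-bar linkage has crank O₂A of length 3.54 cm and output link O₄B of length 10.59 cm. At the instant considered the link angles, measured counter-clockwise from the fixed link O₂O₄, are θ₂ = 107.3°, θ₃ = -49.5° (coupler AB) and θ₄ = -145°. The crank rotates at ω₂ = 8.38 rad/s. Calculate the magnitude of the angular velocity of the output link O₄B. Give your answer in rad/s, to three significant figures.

ω₂ = 8.38 rad/s
Differentiating the loop-closure r₂e^{iθ₂}+r₃e^{iθ₃}=r₁+r₄e^{iθ₄} gives r₂ω₂e^{iθ₂}+r₃ω₃e^{iθ₃}=r₄ω₄e^{iθ₄}.
Eliminating the other unknown: ω₄ = r₂ω₂ sin(θ₂−θ₃) / [r₄ sin(θ₄−θ₃)].
Numerator sine = +0.39394; denominator sine = -0.99540.
Result = 0.0354·8.38·(+0.39394) / (0.1059·(-0.99540)) = -1.1086 rad/s; magnitude 1.1086 rad/s.

1.11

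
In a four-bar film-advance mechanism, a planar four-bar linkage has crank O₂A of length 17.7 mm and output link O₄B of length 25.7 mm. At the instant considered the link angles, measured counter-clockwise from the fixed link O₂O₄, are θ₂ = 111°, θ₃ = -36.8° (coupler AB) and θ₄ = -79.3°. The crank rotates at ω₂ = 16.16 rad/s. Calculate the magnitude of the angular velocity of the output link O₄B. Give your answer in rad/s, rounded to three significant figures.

8.78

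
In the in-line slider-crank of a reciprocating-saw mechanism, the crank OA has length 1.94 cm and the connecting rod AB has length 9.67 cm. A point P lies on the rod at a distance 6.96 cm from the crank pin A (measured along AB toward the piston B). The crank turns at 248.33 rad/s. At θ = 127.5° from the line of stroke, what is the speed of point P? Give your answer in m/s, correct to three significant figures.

3.58

ω = 248.3 rad/s.  Crank-pin speed |V_A| = rω = 4.8176 m/s, perpendicular to OA.
Rod angle: sinφ = −(r/L) sinθ ⇒ φ = -9.158°; ω_rod = −rω cosθ/√(L²−r²sin²θ) = +30.72 rad/s.
V_P = V_A + ω_rod × AP, with AP = 0.0696 m along the rod.
Components: V_Px = −rω sinθ − a·ω_rod·sinφ = -3.4818 m/s;  V_Py = rω cosθ + a·ω_rod·cosφ = -0.8219 m/s.
|V_P| = √(V_Px² + V_Py²) = 3.5774 m/s.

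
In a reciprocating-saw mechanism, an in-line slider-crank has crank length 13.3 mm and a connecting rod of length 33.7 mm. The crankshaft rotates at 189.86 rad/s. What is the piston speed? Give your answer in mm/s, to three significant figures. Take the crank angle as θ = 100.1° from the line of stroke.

ω = 189.9 rad/s
For an in-line slider-crank, x = r cosθ + √(L² − r² sin²θ), so v = −rω sinθ·[1 + r cosθ/√(L² − r² sin²θ)].
With r = 0.0133 m, L = 0.0337 m, θ = 100.1°: √(L² − r² sin²θ) = 0.031052 m.
v = −0.0133·189.9·0.98450·[1 + 0.0133·-0.17537/0.031052] = -2.2993 m/s.
|v| = 2.2993 m/s = 2299.3 mm/s.

2300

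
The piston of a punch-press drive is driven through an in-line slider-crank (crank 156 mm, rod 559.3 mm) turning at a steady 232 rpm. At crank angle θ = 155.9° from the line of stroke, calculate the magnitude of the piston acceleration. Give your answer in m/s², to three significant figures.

ω = 2π·232/60 = 24.29 rad/s
x(θ) = r cosθ + √(L² − r² sin²θ); with ω constant, a = ω²·d²x/dθ².
d²x/dθ² = −r cosθ − r²(cos2θ)/√u − r⁴ sin²2θ/(4u^{3/2}),  u = L² − r² sin²θ = 0.308759 m².
Substituting r = 0.156 m, L = 0.5593 m, θ = 155.9°: d²x/dθ² = +0.11273 m.
a = ω²·d²x/dθ² = (24.29)²·(+0.11273) = +66.539 m/s²;  |a| = 66.539 m/s².

66.5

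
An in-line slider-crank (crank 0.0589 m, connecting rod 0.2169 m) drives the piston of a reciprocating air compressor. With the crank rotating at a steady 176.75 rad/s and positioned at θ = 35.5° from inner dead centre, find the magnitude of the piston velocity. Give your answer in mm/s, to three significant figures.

ω = 176.8 rad/s
For an in-line slider-crank, x = r cosθ + √(L² − r² sin²θ), so v = −rω sinθ·[1 + r cosθ/√(L² − r² sin²θ)].
With r = 0.0589 m, L = 0.2169 m, θ = 35.5°: √(L² − r² sin²θ) = 0.21419 m.
v = −0.0589·176.8·0.58070·[1 + 0.0589·0.81412/0.21419] = -7.3989 m/s.
|v| = 7.3989 m/s = 7398.9 mm/s.

7400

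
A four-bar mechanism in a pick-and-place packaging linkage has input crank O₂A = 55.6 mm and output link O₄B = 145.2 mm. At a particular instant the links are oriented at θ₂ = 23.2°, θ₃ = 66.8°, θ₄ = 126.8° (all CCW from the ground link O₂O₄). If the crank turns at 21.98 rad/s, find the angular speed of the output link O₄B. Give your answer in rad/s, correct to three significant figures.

6.70

ω₂ = 21.98 rad/s
Differentiating the loop-closure r₂e^{iθ₂}+r₃e^{iθ₃}=r₁+r₄e^{iθ₄} gives r₂ω₂e^{iθ₂}+r₃ω₃e^{iθ₃}=r₄ω₄e^{iθ₄}.
Eliminating the other unknown: ω₄ = r₂ω₂ sin(θ₂−θ₃) / [r₄ sin(θ₄−θ₃)].
Numerator sine = -0.68962; denominator sine = +0.86603.
Result = 0.0556·21.98·(-0.68962) / (0.1452·(+0.86603)) = -6.7022 rad/s; magnitude 6.7022 rad/s.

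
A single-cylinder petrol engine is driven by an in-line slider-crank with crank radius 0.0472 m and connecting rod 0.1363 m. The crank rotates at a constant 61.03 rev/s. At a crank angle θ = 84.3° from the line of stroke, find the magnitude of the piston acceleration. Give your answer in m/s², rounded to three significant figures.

1820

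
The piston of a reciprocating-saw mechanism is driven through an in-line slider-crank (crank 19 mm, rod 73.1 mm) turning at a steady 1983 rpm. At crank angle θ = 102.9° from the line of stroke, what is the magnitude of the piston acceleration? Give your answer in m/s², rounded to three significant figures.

ω = 2π·1983/60 = 207.7 rad/s
x(θ) = r cosθ + √(L² − r² sin²θ); with ω constant, a = ω²·d²x/dθ².
d²x/dθ² = −r cosθ − r²(cos2θ)/√u − r⁴ sin²2θ/(4u^{3/2}),  u = L² − r² sin²θ = 0.0050006 m².
Substituting r = 0.019 m, L = 0.0731 m, θ = 102.9°: d²x/dθ² = +0.0088204 m.
a = ω²·d²x/dθ² = (207.7)²·(+0.0088204) = +380.36 m/s²;  |a| = 380.36 m/s².

380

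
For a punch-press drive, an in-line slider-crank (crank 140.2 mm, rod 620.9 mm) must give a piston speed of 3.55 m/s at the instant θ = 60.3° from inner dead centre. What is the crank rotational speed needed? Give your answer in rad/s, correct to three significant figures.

26.2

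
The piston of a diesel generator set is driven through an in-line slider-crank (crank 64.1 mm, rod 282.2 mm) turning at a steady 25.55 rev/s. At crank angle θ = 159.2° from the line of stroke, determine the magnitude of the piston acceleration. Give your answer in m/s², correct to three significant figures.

ω = 2π·25.6 = 160.5 rad/s
x(θ) = r cosθ + √(L² − r² sin²θ); with ω constant, a = ω²·d²x/dθ².
d²x/dθ² = −r cosθ − r²(cos2θ)/√u − r⁴ sin²2θ/(4u^{3/2}),  u = L² − r² sin²θ = 0.0791187 m².
Substituting r = 0.0641 m, L = 0.2822 m, θ = 159.2°: d²x/dθ² = +0.048915 m.
a = ω²·d²x/dθ² = (160.5)²·(+0.048915) = +1260.6 m/s²;  |a| = 1260.6 m/s².

1260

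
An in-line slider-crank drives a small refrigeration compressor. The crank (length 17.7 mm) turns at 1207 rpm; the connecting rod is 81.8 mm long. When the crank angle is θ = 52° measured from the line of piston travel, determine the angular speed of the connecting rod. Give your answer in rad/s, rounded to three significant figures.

17.1

ω = 126.4 rad/s (converted from 1207 rpm).
The rod makes angle φ with the slider axis where L sinφ = r sinθ; differentiating, L cosφ·φ̇ = r ω cosθ.
L cosφ = √(L² − r² sin²θ) = 0.080602 m.
|ω_rod| = r ω |cosθ| / √(L² − r² sin²θ) = 0.0177·126.4·0.61566/0.080602 = 17.089 rad/s.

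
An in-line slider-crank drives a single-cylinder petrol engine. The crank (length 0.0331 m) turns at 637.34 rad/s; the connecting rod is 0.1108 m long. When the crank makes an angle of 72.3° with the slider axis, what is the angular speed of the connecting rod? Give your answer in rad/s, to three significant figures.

60.4

ω = 637.3 rad/s
The rod makes angle φ with the slider axis where L sinφ = r sinθ; differentiating, L cosφ·φ̇ = r ω cosθ.
L cosφ = √(L² − r² sin²θ) = 0.10622 m.
|ω_rod| = r ω |cosθ| / √(L² − r² sin²θ) = 0.0331·637.3·0.30403/0.10622 = 60.384 rad/s.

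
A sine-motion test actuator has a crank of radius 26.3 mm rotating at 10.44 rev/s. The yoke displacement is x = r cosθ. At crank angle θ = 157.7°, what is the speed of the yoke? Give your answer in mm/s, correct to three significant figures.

655

ω = 65.6 rad/s (from 10.44 rev/s).
x = r cosθ ⇒ ẋ = −rω sinθ.
|v| = rω|sinθ| = 0.0263·65.6·|sin 157.7°| = 0.65463 m/s = 654.63 mm/s.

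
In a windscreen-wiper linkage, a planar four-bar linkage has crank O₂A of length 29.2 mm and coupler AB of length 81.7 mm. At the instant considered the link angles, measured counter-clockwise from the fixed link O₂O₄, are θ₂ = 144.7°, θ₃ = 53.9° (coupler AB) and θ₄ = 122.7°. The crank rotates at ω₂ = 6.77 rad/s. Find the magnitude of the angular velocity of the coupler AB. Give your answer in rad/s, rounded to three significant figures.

0.972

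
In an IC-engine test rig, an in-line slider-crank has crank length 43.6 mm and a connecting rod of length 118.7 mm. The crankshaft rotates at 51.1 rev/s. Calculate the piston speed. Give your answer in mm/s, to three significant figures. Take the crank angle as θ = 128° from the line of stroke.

8420

ω = 2π·51.1 = 321.1 rad/s
For an in-line slider-crank, x = r cosθ + √(L² − r² sin²θ), so v = −rω sinθ·[1 + r cosθ/√(L² − r² sin²θ)].
With r = 0.0436 m, L = 0.1187 m, θ = 128°: √(L² − r² sin²θ) = 0.11362 m.
v = −0.0436·321.1·0.78801·[1 + 0.0436·-0.61566/0.11362] = -8.425 m/s.
|v| = 8.425 m/s = 8425 mm/s.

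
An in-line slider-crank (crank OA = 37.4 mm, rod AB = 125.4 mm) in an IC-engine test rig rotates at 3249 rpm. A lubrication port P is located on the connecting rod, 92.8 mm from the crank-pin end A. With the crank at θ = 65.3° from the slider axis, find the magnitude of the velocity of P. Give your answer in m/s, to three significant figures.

ω = 340.2 rad/s.  Crank-pin speed |V_A| = rω = 12.725 m/s, perpendicular to OA.
Rod angle: sinφ = −(r/L) sinθ ⇒ φ = -15.721°; ω_rod = −rω cosθ/√(L²−r²sin²θ) = -44.05 rad/s.
V_P = V_A + ω_rod × AP, with AP = 0.0928 m along the rod.
Components: V_Px = −rω sinθ − a·ω_rod·sinφ = -12.668 m/s;  V_Py = rω cosθ + a·ω_rod·cosφ = +1.3823 m/s.
|V_P| = √(V_Px² + V_Py²) = 12.743 m/s.

12.7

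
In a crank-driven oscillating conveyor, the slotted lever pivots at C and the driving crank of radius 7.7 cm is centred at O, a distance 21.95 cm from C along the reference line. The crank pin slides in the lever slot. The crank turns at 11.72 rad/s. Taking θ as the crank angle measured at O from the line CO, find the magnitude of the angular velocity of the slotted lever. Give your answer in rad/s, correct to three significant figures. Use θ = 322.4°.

ω = 11.72 rad/s
Crank pin A relative to C: A = (d + r cosθ, r sinθ); lever angle φ = atan2(r sinθ, d + r cosθ).
Differentiating tanφ: φ̇ = rω(d cosθ + r)/(d² + r² + 2dr cosθ).
d² + r² + 2dr cosθ = |CA|² = 0.080891 m²;  d cosθ + r = +0.25091 m.
|ω_lever| = |0.077·11.72·+0.25091| / 0.080891 = 2.7992 rad/s.

2.80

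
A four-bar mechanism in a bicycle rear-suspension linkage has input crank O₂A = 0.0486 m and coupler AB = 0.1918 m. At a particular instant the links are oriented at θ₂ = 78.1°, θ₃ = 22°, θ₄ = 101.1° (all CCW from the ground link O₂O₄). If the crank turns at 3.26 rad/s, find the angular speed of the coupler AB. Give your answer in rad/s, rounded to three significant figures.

0.329

ω₂ = 3.26 rad/s
Differentiating the loop-closure r₂e^{iθ₂}+r₃e^{iθ₃}=r₁+r₄e^{iθ₄} gives r₂ω₂e^{iθ₂}+r₃ω₃e^{iθ₃}=r₄ω₄e^{iθ₄}.
Eliminating the other unknown: ω₃ = r₂ω₂ sin(θ₄−θ₂) / [r₃ sin(θ₃−θ₄)].
Numerator sine = +0.39073; denominator sine = -0.98196.
Result = 0.0486·3.26·(+0.39073) / (0.1918·(-0.98196)) = -0.32869 rad/s; magnitude 0.32869 rad/s.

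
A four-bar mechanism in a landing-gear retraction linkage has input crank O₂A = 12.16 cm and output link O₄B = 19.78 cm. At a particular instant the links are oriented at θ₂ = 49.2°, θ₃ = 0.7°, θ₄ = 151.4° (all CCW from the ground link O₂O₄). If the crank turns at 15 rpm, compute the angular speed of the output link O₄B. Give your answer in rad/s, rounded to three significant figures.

ω₂ = 1.571 rad/s (from 15 rpm).
Differentiating the loop-closure r₂e^{iθ₂}+r₃e^{iθ₃}=r₁+r₄e^{iθ₄} gives r₂ω₂e^{iθ₂}+r₃ω₃e^{iθ₃}=r₄ω₄e^{iθ₄}.
Eliminating the other unknown: ω₄ = r₂ω₂ sin(θ₂−θ₃) / [r₄ sin(θ₄−θ₃)].
Numerator sine = +0.74896; denominator sine = +0.48938.
Result = 0.1216·1.571·(+0.74896) / (0.1978·(+0.48938)) = +1.4779 rad/s; magnitude 1.4779 rad/s.

1.48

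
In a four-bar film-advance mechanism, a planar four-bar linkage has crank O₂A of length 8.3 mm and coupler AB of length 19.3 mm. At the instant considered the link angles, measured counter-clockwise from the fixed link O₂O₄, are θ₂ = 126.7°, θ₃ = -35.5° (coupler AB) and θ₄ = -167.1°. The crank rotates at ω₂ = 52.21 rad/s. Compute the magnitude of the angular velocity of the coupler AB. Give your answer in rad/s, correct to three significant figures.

ω₂ = 52.21 rad/s
Differentiating the loop-closure r₂e^{iθ₂}+r₃e^{iθ₃}=r₁+r₄e^{iθ₄} gives r₂ω₂e^{iθ₂}+r₃ω₃e^{iθ₃}=r₄ω₄e^{iθ₄}.
Eliminating the other unknown: ω₃ = r₂ω₂ sin(θ₄−θ₂) / [r₃ sin(θ₃−θ₄)].
Numerator sine = +0.91496; denominator sine = +0.74780.
Result = 0.0083·52.21·(+0.91496) / (0.0193·(+0.74780)) = +27.472 rad/s; magnitude 27.472 rad/s.

27.5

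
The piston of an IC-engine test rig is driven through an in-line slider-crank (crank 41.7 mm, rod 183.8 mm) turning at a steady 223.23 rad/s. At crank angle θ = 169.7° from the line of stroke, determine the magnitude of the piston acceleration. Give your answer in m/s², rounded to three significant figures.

1600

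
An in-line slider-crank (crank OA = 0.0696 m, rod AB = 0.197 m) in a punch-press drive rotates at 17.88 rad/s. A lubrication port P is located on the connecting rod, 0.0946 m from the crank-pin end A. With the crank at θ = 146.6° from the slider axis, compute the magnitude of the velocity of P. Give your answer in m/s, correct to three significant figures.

ω = 17.88 rad/s.  Crank-pin speed |V_A| = rω = 1.2444 m/s, perpendicular to OA.
Rod angle: sinφ = −(r/L) sinθ ⇒ φ = -11.215°; ω_rod = −rω cosθ/√(L²−r²sin²θ) = +5.3764 rad/s.
V_P = V_A + ω_rod × AP, with AP = 0.0946 m along the rod.
Components: V_Px = −rω sinθ − a·ω_rod·sinφ = -0.58613 m/s;  V_Py = rω cosθ + a·ω_rod·cosφ = -0.54003 m/s.
|V_P| = √(V_Px² + V_Py²) = 0.79698 m/s.

0.797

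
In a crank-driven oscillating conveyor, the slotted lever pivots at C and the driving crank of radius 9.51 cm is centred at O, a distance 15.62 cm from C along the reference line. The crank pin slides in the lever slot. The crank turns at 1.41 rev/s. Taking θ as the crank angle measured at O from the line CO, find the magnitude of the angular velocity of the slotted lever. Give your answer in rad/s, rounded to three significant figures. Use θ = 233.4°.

0.106

ω = 8.859 rad/s (from 1.41 rev/s).
Crank pin A relative to C: A = (d + r cosθ, r sinθ); lever angle φ = atan2(r sinθ, d + r cosθ).
Differentiating tanφ: φ̇ = rω(d cosθ + r)/(d² + r² + 2dr cosθ).
d² + r² + 2dr cosθ = |CA|² = 0.0157291 m²;  d cosθ + r = +0.0019697 m.
|ω_lever| = |0.0951·8.859·+0.0019697| / 0.0157291 = 0.1055 rad/s.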